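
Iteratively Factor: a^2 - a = (a - 1)*(a)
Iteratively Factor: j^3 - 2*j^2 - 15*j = (j - 5)*(j^2 + 3*j) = (j - 5)*(j + 3)*(j)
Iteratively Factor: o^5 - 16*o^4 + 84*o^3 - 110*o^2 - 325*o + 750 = (o - 5)*(o^4 - 11*o^3 + 29*o^2 + 35*o - 150) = (o - 5)*(o - 3)*(o^3 - 8*o^2 + 5*o + 50) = (o - 5)*(o - 3)*(o + 2)*(o^2 - 10*o + 25) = (o - 5)^2*(o - 3)*(o + 2)*(o - 5)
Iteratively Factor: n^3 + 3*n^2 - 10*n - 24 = (n + 4)*(n^2 - n - 6) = (n + 2)*(n + 4)*(n - 3)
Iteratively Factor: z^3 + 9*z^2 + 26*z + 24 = (z + 4)*(z^2 + 5*z + 6) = (z + 3)*(z + 4)*(z + 2)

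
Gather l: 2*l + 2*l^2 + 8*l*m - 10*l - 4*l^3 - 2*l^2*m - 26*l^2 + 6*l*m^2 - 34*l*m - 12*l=-4*l^3 + l^2*(-2*m - 24) + l*(6*m^2 - 26*m - 20)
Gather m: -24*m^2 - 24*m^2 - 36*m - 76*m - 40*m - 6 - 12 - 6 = -48*m^2 - 152*m - 24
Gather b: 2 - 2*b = 2 - 2*b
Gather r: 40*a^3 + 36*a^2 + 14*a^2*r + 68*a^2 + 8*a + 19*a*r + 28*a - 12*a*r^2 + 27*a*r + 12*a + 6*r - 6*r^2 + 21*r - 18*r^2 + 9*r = 40*a^3 + 104*a^2 + 48*a + r^2*(-12*a - 24) + r*(14*a^2 + 46*a + 36)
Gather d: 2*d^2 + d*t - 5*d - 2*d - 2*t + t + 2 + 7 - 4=2*d^2 + d*(t - 7) - t + 5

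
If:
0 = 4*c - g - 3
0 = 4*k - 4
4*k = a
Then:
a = 4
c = g/4 + 3/4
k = 1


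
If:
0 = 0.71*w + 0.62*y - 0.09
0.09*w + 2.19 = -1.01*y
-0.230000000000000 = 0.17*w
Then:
No Solution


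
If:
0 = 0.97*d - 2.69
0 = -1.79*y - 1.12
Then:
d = 2.77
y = -0.63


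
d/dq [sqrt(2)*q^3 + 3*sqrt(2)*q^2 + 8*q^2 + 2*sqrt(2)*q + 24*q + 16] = 3*sqrt(2)*q^2 + 6*sqrt(2)*q + 16*q + 2*sqrt(2) + 24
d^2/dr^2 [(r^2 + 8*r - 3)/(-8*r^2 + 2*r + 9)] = 6*(-176*r^3 + 120*r^2 - 624*r + 97)/(512*r^6 - 384*r^5 - 1632*r^4 + 856*r^3 + 1836*r^2 - 486*r - 729)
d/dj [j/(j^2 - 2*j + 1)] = (-j - 1)/(j^3 - 3*j^2 + 3*j - 1)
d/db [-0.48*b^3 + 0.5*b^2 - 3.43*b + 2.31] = -1.44*b^2 + 1.0*b - 3.43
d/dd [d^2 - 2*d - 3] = 2*d - 2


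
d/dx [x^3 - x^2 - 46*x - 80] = 3*x^2 - 2*x - 46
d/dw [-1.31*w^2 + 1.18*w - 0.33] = 1.18 - 2.62*w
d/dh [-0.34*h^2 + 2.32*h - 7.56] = 2.32 - 0.68*h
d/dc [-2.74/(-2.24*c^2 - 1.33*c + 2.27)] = (-12.2752*c - 3.6442)/(2.24*c^2 + 1.33*c - 2.27)^2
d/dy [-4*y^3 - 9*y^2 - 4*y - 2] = -12*y^2 - 18*y - 4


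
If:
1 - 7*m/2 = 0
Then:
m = 2/7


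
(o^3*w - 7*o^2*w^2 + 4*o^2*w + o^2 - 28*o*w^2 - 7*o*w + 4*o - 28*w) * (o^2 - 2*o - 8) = o^5*w - 7*o^4*w^2 + 2*o^4*w + o^4 - 14*o^3*w^2 - 23*o^3*w + 2*o^3 + 112*o^2*w^2 - 46*o^2*w - 16*o^2 + 224*o*w^2 + 112*o*w - 32*o + 224*w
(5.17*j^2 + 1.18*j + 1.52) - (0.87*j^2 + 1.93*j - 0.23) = 4.3*j^2 - 0.75*j + 1.75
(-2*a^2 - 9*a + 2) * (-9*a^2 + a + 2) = 18*a^4 + 79*a^3 - 31*a^2 - 16*a + 4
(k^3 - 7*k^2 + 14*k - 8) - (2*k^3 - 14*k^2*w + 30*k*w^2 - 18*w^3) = -k^3 + 14*k^2*w - 7*k^2 - 30*k*w^2 + 14*k + 18*w^3 - 8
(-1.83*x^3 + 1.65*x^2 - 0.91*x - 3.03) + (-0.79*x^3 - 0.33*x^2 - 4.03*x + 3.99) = -2.62*x^3 + 1.32*x^2 - 4.94*x + 0.96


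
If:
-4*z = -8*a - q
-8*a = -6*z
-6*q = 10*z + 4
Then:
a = 3/2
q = -4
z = 2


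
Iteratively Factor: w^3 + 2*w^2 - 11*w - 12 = (w + 4)*(w^2 - 2*w - 3) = (w - 3)*(w + 4)*(w + 1)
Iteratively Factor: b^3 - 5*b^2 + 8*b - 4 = (b - 2)*(b^2 - 3*b + 2) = (b - 2)^2*(b - 1)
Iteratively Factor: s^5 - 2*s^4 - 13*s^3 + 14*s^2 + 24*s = (s - 2)*(s^4 - 13*s^2 - 12*s) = (s - 4)*(s - 2)*(s^3 + 4*s^2 + 3*s) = s*(s - 4)*(s - 2)*(s^2 + 4*s + 3) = s*(s - 4)*(s - 2)*(s + 3)*(s + 1)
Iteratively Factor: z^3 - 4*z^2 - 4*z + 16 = (z - 4)*(z^2 - 4) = (z - 4)*(z - 2)*(z + 2)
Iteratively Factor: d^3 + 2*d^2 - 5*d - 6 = (d + 1)*(d^2 + d - 6) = (d + 1)*(d + 3)*(d - 2)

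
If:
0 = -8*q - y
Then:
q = -y/8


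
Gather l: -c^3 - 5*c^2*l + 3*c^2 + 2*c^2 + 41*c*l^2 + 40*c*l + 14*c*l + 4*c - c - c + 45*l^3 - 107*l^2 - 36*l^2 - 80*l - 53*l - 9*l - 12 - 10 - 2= -c^3 + 5*c^2 + 2*c + 45*l^3 + l^2*(41*c - 143) + l*(-5*c^2 + 54*c - 142) - 24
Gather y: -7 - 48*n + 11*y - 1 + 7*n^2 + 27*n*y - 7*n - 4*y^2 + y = 7*n^2 - 55*n - 4*y^2 + y*(27*n + 12) - 8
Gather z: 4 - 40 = -36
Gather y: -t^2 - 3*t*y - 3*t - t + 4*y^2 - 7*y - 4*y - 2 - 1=-t^2 - 4*t + 4*y^2 + y*(-3*t - 11) - 3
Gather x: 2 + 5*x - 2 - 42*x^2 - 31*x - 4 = -42*x^2 - 26*x - 4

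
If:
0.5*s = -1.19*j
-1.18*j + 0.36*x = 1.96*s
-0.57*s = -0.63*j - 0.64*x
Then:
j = 0.00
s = 0.00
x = 0.00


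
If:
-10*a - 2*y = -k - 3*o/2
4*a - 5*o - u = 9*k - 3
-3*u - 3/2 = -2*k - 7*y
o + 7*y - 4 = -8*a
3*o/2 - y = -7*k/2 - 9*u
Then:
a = 10299/102304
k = -7899/25576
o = 31915/25576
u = -1457/25576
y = 7113/25576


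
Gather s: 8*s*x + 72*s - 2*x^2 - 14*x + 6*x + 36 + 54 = s*(8*x + 72) - 2*x^2 - 8*x + 90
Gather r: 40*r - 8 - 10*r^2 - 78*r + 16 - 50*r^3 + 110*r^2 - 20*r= -50*r^3 + 100*r^2 - 58*r + 8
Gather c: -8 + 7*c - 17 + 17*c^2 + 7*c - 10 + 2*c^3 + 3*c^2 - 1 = 2*c^3 + 20*c^2 + 14*c - 36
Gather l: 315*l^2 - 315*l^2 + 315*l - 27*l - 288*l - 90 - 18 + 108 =0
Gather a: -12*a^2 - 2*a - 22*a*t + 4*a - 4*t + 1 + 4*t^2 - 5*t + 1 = -12*a^2 + a*(2 - 22*t) + 4*t^2 - 9*t + 2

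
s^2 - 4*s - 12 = (s - 6)*(s + 2)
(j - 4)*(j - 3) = j^2 - 7*j + 12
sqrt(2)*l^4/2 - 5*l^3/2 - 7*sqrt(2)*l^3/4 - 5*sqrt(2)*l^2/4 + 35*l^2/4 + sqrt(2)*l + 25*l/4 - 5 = (l - 4)*(l - 1/2)*(l - 5*sqrt(2)/2)*(sqrt(2)*l/2 + sqrt(2)/2)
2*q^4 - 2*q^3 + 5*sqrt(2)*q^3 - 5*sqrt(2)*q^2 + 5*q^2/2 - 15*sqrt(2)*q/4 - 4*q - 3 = (q - 3/2)*(q + 2*sqrt(2))*(sqrt(2)*q + 1)*(sqrt(2)*q + sqrt(2)/2)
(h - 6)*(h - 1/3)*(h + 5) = h^3 - 4*h^2/3 - 89*h/3 + 10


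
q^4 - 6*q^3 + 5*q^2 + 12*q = q*(q - 4)*(q - 3)*(q + 1)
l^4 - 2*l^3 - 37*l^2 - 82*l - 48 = (l - 8)*(l + 1)*(l + 2)*(l + 3)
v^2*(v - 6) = v^3 - 6*v^2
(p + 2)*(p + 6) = p^2 + 8*p + 12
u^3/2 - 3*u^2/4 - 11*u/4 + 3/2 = (u/2 + 1)*(u - 3)*(u - 1/2)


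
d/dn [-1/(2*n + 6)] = 1/(2*(n + 3)^2)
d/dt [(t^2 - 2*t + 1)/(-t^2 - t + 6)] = (-3*t^2 + 14*t - 11)/(t^4 + 2*t^3 - 11*t^2 - 12*t + 36)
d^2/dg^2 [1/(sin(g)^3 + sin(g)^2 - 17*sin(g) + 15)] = (-9*sin(g)^5 - 20*sin(g)^4 + 22*sin(g)^3 + 224*sin(g)^2 - 101*sin(g) - 548)/((sin(g) - 3)^3*(sin(g) - 1)^2*(sin(g) + 5)^3)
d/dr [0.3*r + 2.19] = 0.300000000000000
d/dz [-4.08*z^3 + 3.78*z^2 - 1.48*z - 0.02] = -12.24*z^2 + 7.56*z - 1.48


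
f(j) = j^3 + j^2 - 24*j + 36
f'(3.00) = 9.00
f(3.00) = 0.00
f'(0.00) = -24.00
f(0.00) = 36.00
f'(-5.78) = 64.67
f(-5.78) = 15.03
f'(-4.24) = 21.45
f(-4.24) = 79.51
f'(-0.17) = -24.25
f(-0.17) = 40.10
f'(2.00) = -8.00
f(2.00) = 0.00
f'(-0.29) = -24.33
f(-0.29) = 43.02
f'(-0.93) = -23.27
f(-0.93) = 58.38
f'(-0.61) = -24.10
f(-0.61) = 50.79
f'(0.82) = -20.34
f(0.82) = 17.54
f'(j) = 3*j^2 + 2*j - 24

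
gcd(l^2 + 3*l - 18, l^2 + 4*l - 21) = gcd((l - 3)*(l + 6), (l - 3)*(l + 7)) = l - 3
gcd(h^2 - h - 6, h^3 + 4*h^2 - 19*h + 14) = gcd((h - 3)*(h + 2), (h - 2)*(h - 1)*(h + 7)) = 1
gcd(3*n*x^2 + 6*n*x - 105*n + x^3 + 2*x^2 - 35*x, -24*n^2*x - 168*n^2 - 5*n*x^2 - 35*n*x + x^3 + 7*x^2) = 3*n*x + 21*n + x^2 + 7*x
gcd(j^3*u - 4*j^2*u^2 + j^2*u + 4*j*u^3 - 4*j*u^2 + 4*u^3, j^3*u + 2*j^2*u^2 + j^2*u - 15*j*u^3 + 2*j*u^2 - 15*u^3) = j*u + u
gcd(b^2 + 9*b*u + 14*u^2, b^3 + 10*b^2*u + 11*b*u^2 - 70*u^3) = b + 7*u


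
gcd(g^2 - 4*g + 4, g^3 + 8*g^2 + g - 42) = g - 2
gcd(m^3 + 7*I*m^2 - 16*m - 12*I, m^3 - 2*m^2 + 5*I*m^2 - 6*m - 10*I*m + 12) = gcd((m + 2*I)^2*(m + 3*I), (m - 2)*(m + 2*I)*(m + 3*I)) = m^2 + 5*I*m - 6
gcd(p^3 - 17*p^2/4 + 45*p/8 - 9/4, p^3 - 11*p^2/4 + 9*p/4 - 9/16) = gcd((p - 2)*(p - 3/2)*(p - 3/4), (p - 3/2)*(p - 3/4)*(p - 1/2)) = p^2 - 9*p/4 + 9/8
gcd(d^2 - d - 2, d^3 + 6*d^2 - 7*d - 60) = 1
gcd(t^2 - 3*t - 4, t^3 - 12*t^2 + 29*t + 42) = t + 1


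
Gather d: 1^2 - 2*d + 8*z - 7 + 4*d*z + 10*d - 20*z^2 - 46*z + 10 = d*(4*z + 8) - 20*z^2 - 38*z + 4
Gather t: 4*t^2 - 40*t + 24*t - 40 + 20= 4*t^2 - 16*t - 20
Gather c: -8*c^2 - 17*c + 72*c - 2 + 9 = -8*c^2 + 55*c + 7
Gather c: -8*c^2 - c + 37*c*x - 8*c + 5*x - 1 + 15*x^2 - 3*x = -8*c^2 + c*(37*x - 9) + 15*x^2 + 2*x - 1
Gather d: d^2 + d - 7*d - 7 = d^2 - 6*d - 7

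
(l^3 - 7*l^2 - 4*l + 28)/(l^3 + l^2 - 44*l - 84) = (l - 2)/(l + 6)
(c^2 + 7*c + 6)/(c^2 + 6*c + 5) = (c + 6)/(c + 5)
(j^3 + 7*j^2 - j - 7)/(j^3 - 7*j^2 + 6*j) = (j^2 + 8*j + 7)/(j*(j - 6))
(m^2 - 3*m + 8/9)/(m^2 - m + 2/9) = (3*m - 8)/(3*m - 2)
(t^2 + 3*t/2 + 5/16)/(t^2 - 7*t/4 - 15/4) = (t + 1/4)/(t - 3)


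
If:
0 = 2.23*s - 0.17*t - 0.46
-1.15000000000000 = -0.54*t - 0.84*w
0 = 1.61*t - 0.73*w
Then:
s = 0.24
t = 0.48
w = 1.06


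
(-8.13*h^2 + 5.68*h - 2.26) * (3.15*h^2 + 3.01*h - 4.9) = -25.6095*h^4 - 6.5793*h^3 + 49.8148*h^2 - 34.6346*h + 11.074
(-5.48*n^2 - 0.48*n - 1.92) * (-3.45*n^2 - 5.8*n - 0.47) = 18.906*n^4 + 33.44*n^3 + 11.9836*n^2 + 11.3616*n + 0.9024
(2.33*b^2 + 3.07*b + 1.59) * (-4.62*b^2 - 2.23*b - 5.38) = -10.7646*b^4 - 19.3793*b^3 - 26.7273*b^2 - 20.0623*b - 8.5542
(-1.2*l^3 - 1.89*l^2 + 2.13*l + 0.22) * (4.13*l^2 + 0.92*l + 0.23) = -4.956*l^5 - 8.9097*l^4 + 6.7821*l^3 + 2.4335*l^2 + 0.6923*l + 0.0506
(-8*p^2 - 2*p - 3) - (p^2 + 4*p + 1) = -9*p^2 - 6*p - 4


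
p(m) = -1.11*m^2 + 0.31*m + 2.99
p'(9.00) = -19.67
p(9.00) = -84.13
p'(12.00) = -26.33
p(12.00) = -153.13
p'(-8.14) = 18.38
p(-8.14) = -73.08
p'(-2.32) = 5.46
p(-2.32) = -3.70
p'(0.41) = -0.60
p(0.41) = 2.93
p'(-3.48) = 8.04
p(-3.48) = -11.53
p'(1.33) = -2.64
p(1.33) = 1.44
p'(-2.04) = 4.84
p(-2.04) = -2.26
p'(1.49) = -3.00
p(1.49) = 0.99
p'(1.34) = -2.66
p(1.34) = 1.41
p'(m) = 0.31 - 2.22*m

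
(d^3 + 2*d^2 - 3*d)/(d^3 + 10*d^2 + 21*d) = (d - 1)/(d + 7)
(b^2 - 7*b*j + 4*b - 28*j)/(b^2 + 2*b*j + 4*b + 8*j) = (b - 7*j)/(b + 2*j)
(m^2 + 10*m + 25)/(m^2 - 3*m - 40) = (m + 5)/(m - 8)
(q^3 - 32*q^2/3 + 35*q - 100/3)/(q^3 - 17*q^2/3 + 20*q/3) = (q - 5)/q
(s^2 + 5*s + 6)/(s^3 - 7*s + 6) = (s + 2)/(s^2 - 3*s + 2)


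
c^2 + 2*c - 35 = (c - 5)*(c + 7)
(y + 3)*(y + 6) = y^2 + 9*y + 18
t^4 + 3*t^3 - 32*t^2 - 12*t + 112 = (t - 4)*(t - 2)*(t + 2)*(t + 7)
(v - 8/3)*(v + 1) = v^2 - 5*v/3 - 8/3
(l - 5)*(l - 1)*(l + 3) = l^3 - 3*l^2 - 13*l + 15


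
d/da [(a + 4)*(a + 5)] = 2*a + 9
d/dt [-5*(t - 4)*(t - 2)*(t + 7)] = -15*t^2 - 10*t + 170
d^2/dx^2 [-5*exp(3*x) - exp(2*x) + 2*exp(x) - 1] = (-45*exp(2*x) - 4*exp(x) + 2)*exp(x)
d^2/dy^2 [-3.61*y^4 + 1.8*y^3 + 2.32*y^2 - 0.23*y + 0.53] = -43.32*y^2 + 10.8*y + 4.64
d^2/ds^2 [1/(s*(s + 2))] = 2*(s^2 + s*(s + 2) + (s + 2)^2)/(s^3*(s + 2)^3)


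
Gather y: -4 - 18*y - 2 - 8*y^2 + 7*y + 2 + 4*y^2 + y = -4*y^2 - 10*y - 4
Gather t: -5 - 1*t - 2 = -t - 7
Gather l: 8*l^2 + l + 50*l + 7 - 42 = 8*l^2 + 51*l - 35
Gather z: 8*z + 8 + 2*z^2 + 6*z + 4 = 2*z^2 + 14*z + 12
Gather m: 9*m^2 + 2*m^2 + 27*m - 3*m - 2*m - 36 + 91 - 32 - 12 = 11*m^2 + 22*m + 11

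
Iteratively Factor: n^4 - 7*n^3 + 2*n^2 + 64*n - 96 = (n - 4)*(n^3 - 3*n^2 - 10*n + 24) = (n - 4)*(n - 2)*(n^2 - n - 12) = (n - 4)*(n - 2)*(n + 3)*(n - 4)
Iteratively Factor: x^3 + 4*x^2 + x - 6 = (x - 1)*(x^2 + 5*x + 6) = (x - 1)*(x + 2)*(x + 3)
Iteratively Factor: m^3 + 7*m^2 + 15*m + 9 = (m + 3)*(m^2 + 4*m + 3) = (m + 1)*(m + 3)*(m + 3)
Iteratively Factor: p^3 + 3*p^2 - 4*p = (p)*(p^2 + 3*p - 4) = p*(p - 1)*(p + 4)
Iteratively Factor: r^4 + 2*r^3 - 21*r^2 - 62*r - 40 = (r + 1)*(r^3 + r^2 - 22*r - 40) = (r - 5)*(r + 1)*(r^2 + 6*r + 8) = (r - 5)*(r + 1)*(r + 2)*(r + 4)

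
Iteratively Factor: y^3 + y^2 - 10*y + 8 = (y - 1)*(y^2 + 2*y - 8) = (y - 1)*(y + 4)*(y - 2)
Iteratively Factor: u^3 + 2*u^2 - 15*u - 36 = (u - 4)*(u^2 + 6*u + 9) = (u - 4)*(u + 3)*(u + 3)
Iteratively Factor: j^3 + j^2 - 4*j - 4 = (j - 2)*(j^2 + 3*j + 2) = (j - 2)*(j + 2)*(j + 1)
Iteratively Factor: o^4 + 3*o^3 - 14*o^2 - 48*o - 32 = (o + 4)*(o^3 - o^2 - 10*o - 8) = (o - 4)*(o + 4)*(o^2 + 3*o + 2) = (o - 4)*(o + 2)*(o + 4)*(o + 1)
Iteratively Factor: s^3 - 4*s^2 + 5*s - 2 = (s - 1)*(s^2 - 3*s + 2) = (s - 1)^2*(s - 2)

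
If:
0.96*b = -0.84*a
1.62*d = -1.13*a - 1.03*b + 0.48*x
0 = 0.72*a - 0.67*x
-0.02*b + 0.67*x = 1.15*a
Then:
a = 0.00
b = 0.00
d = 0.00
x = 0.00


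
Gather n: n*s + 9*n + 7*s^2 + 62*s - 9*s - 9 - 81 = n*(s + 9) + 7*s^2 + 53*s - 90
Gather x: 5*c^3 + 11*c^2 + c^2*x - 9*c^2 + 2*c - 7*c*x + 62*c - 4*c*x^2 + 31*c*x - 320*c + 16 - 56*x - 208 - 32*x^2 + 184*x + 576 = 5*c^3 + 2*c^2 - 256*c + x^2*(-4*c - 32) + x*(c^2 + 24*c + 128) + 384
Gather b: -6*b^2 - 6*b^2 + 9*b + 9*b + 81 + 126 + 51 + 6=-12*b^2 + 18*b + 264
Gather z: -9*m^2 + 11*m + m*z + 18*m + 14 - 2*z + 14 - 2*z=-9*m^2 + 29*m + z*(m - 4) + 28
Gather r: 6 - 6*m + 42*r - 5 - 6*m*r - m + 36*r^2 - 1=-7*m + 36*r^2 + r*(42 - 6*m)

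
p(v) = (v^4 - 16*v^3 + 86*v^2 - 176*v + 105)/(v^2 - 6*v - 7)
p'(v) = (6 - 2*v)*(v^4 - 16*v^3 + 86*v^2 - 176*v + 105)/(v^2 - 6*v - 7)^2 + (4*v^3 - 48*v^2 + 172*v - 176)/(v^2 - 6*v - 7) = 2*(v^3 - 3*v^2 - 9*v + 19)/(v^2 + 2*v + 1)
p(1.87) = 1.07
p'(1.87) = -0.43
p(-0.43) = -46.73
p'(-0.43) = 136.88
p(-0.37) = -39.35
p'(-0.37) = 110.20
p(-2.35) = 97.58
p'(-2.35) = 11.64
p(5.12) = 0.17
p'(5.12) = 1.52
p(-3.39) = 98.48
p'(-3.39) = -8.38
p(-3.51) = 99.54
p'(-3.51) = -9.40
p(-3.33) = 97.99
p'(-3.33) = -7.82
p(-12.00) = 301.36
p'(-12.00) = -33.60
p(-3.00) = 96.00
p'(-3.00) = -4.00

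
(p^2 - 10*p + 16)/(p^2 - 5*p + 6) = (p - 8)/(p - 3)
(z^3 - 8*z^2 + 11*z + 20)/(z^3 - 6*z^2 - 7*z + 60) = (z + 1)/(z + 3)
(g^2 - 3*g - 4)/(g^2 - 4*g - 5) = (g - 4)/(g - 5)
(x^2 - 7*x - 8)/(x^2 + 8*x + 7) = (x - 8)/(x + 7)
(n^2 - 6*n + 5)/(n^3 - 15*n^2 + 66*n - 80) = (n - 1)/(n^2 - 10*n + 16)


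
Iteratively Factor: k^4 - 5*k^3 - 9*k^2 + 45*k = (k - 5)*(k^3 - 9*k) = k*(k - 5)*(k^2 - 9) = k*(k - 5)*(k + 3)*(k - 3)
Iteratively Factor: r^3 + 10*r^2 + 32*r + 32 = (r + 2)*(r^2 + 8*r + 16) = (r + 2)*(r + 4)*(r + 4)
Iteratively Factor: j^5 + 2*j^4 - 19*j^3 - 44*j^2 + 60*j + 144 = (j - 2)*(j^4 + 4*j^3 - 11*j^2 - 66*j - 72) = (j - 2)*(j + 3)*(j^3 + j^2 - 14*j - 24) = (j - 2)*(j + 2)*(j + 3)*(j^2 - j - 12) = (j - 4)*(j - 2)*(j + 2)*(j + 3)*(j + 3)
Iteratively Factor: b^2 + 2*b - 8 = (b + 4)*(b - 2)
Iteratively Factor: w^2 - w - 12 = (w - 4)*(w + 3)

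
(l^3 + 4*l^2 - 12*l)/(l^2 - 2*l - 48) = l*(l - 2)/(l - 8)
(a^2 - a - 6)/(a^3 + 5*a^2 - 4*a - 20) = (a - 3)/(a^2 + 3*a - 10)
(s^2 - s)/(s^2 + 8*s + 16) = s*(s - 1)/(s^2 + 8*s + 16)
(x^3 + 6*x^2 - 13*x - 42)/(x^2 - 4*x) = (x^3 + 6*x^2 - 13*x - 42)/(x*(x - 4))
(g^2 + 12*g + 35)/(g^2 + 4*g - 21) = (g + 5)/(g - 3)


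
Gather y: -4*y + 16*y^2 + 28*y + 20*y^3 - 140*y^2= 20*y^3 - 124*y^2 + 24*y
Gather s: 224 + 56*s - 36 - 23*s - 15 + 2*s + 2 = 35*s + 175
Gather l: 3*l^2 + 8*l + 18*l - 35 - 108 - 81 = 3*l^2 + 26*l - 224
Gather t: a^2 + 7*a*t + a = a^2 + 7*a*t + a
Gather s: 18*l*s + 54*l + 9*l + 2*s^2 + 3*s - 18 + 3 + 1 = 63*l + 2*s^2 + s*(18*l + 3) - 14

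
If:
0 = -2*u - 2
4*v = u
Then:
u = -1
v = -1/4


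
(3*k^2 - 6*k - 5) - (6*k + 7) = 3*k^2 - 12*k - 12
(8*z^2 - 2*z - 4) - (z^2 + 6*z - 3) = 7*z^2 - 8*z - 1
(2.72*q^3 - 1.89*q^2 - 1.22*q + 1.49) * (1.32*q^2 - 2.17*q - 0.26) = 3.5904*q^5 - 8.3972*q^4 + 1.7837*q^3 + 5.1056*q^2 - 2.9161*q - 0.3874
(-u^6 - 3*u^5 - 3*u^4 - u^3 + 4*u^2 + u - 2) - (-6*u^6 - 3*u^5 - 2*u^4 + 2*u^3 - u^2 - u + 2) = 5*u^6 - u^4 - 3*u^3 + 5*u^2 + 2*u - 4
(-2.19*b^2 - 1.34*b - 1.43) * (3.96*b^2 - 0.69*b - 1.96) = -8.6724*b^4 - 3.7953*b^3 - 0.4458*b^2 + 3.6131*b + 2.8028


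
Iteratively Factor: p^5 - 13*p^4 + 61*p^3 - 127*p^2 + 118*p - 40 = (p - 1)*(p^4 - 12*p^3 + 49*p^2 - 78*p + 40) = (p - 1)^2*(p^3 - 11*p^2 + 38*p - 40) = (p - 2)*(p - 1)^2*(p^2 - 9*p + 20) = (p - 4)*(p - 2)*(p - 1)^2*(p - 5)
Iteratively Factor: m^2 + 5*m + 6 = (m + 2)*(m + 3)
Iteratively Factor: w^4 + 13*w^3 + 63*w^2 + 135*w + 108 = (w + 3)*(w^3 + 10*w^2 + 33*w + 36) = (w + 3)^2*(w^2 + 7*w + 12) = (w + 3)^2*(w + 4)*(w + 3)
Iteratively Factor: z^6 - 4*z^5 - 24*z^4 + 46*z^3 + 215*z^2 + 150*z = (z + 2)*(z^5 - 6*z^4 - 12*z^3 + 70*z^2 + 75*z) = (z - 5)*(z + 2)*(z^4 - z^3 - 17*z^2 - 15*z) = (z - 5)^2*(z + 2)*(z^3 + 4*z^2 + 3*z) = z*(z - 5)^2*(z + 2)*(z^2 + 4*z + 3) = z*(z - 5)^2*(z + 1)*(z + 2)*(z + 3)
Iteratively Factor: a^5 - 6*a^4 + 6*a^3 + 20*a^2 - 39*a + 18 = (a - 3)*(a^4 - 3*a^3 - 3*a^2 + 11*a - 6) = (a - 3)*(a + 2)*(a^3 - 5*a^2 + 7*a - 3) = (a - 3)*(a - 1)*(a + 2)*(a^2 - 4*a + 3) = (a - 3)^2*(a - 1)*(a + 2)*(a - 1)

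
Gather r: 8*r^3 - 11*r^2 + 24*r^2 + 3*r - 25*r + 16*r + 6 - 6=8*r^3 + 13*r^2 - 6*r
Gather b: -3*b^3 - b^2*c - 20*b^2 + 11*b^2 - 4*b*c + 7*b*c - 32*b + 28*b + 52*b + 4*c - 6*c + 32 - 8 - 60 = -3*b^3 + b^2*(-c - 9) + b*(3*c + 48) - 2*c - 36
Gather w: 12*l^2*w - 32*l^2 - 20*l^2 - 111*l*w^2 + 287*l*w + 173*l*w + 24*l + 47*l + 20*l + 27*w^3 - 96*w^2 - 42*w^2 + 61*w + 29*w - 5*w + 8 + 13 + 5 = -52*l^2 + 91*l + 27*w^3 + w^2*(-111*l - 138) + w*(12*l^2 + 460*l + 85) + 26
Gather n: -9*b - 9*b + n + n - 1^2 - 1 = -18*b + 2*n - 2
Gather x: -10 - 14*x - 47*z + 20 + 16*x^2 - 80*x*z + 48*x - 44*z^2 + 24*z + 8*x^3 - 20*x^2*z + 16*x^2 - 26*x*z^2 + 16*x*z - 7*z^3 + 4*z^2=8*x^3 + x^2*(32 - 20*z) + x*(-26*z^2 - 64*z + 34) - 7*z^3 - 40*z^2 - 23*z + 10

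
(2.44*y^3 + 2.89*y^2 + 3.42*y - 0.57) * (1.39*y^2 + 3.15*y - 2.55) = 3.3916*y^5 + 11.7031*y^4 + 7.6353*y^3 + 2.6112*y^2 - 10.5165*y + 1.4535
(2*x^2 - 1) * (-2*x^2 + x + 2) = -4*x^4 + 2*x^3 + 6*x^2 - x - 2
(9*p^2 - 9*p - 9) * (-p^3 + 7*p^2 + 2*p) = -9*p^5 + 72*p^4 - 36*p^3 - 81*p^2 - 18*p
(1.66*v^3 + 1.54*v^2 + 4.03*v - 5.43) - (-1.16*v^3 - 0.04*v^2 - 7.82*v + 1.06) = 2.82*v^3 + 1.58*v^2 + 11.85*v - 6.49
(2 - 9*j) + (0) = 2 - 9*j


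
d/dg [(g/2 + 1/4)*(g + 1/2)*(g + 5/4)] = 3*(g + 1)*(2*g + 1)/4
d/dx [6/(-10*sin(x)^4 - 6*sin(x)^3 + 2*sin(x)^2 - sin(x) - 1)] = 6*(40*sin(x)^3 + 18*sin(x)^2 - 4*sin(x) + 1)*cos(x)/(10*sin(x)^4 + 6*sin(x)^3 - 2*sin(x)^2 + sin(x) + 1)^2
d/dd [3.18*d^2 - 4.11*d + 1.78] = 6.36*d - 4.11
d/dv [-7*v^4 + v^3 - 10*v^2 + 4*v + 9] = -28*v^3 + 3*v^2 - 20*v + 4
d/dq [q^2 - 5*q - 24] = 2*q - 5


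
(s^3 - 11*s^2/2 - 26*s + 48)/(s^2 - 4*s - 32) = s - 3/2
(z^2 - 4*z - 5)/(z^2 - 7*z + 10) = (z + 1)/(z - 2)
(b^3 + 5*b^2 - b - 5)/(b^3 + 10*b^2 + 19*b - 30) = (b + 1)/(b + 6)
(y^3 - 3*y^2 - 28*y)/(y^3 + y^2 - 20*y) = (y^2 - 3*y - 28)/(y^2 + y - 20)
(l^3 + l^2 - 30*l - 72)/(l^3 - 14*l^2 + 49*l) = (l^3 + l^2 - 30*l - 72)/(l*(l^2 - 14*l + 49))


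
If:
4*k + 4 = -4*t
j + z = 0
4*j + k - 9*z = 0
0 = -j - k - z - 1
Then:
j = 1/13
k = -1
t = 0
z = -1/13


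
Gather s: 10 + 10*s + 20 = 10*s + 30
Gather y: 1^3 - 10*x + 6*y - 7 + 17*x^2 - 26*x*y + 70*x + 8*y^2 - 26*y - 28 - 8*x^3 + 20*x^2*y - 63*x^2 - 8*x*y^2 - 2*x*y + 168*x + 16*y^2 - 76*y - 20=-8*x^3 - 46*x^2 + 228*x + y^2*(24 - 8*x) + y*(20*x^2 - 28*x - 96) - 54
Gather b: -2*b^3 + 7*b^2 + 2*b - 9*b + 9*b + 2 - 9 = -2*b^3 + 7*b^2 + 2*b - 7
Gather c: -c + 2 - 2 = -c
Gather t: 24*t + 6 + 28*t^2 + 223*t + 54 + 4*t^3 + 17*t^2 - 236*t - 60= 4*t^3 + 45*t^2 + 11*t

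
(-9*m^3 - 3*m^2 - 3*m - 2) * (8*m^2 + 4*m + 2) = -72*m^5 - 60*m^4 - 54*m^3 - 34*m^2 - 14*m - 4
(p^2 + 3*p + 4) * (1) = p^2 + 3*p + 4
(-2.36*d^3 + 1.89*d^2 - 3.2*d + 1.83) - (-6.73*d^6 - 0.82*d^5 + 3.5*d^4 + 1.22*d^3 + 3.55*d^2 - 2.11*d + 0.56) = 6.73*d^6 + 0.82*d^5 - 3.5*d^4 - 3.58*d^3 - 1.66*d^2 - 1.09*d + 1.27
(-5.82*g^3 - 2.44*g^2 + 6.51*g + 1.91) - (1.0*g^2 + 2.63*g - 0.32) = -5.82*g^3 - 3.44*g^2 + 3.88*g + 2.23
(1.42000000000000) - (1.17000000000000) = 0.250000000000000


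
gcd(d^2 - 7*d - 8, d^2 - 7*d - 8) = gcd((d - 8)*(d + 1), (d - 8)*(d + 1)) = d^2 - 7*d - 8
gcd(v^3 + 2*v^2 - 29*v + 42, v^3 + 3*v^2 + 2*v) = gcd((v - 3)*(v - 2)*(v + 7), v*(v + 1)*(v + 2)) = 1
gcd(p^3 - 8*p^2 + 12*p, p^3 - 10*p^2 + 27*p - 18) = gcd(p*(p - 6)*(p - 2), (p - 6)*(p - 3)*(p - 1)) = p - 6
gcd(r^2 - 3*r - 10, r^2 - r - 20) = r - 5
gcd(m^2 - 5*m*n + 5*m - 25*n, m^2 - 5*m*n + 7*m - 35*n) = m - 5*n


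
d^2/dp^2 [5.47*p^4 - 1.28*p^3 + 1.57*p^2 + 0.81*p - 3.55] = 65.64*p^2 - 7.68*p + 3.14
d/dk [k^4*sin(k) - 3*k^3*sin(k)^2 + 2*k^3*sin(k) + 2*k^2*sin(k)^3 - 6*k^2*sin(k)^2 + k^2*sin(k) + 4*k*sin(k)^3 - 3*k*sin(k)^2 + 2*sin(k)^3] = k^4*cos(k) + 4*k^3*sin(k) - 3*k^3*sin(2*k) + 2*k^3*cos(k) + 6*k^2*sin(k)^2*cos(k) - 9*k^2*sin(k)^2 + 6*k^2*sin(k) - 6*k^2*sin(2*k) + k^2*cos(k) + 4*k*sin(k)^3 + 12*k*sin(k)^2*cos(k) - 12*k*sin(k)^2 + 2*k*sin(k) - 3*k*sin(2*k) + 4*sin(k)^3 + 6*sin(k)^2*cos(k) - 3*sin(k)^2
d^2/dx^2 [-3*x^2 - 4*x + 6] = -6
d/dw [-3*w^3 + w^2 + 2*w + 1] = -9*w^2 + 2*w + 2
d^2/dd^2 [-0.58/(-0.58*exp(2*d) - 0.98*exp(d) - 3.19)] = (0.58*(1.16*exp(d) + 0.98)*(2.32*exp(d) + 1.96)*exp(d) - (1.3456*exp(d) + 0.5684)*(0.58*exp(2*d) + 0.98*exp(d) + 3.19))*exp(d)/(0.58*exp(2*d) + 0.98*exp(d) + 3.19)^3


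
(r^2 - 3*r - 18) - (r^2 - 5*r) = 2*r - 18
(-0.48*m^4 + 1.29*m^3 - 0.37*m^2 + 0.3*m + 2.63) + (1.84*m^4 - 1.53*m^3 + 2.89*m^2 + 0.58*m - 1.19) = 1.36*m^4 - 0.24*m^3 + 2.52*m^2 + 0.88*m + 1.44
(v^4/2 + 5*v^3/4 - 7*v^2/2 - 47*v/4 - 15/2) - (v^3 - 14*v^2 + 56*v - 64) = v^4/2 + v^3/4 + 21*v^2/2 - 271*v/4 + 113/2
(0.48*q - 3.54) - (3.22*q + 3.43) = -2.74*q - 6.97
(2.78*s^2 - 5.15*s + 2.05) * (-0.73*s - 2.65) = -2.0294*s^3 - 3.6075*s^2 + 12.151*s - 5.4325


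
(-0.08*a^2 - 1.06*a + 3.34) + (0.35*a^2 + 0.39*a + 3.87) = 0.27*a^2 - 0.67*a + 7.21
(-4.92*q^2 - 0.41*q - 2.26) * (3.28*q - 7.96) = -16.1376*q^3 + 37.8184*q^2 - 4.1492*q + 17.9896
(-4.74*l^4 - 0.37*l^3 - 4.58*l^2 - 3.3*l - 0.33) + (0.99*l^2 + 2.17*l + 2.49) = -4.74*l^4 - 0.37*l^3 - 3.59*l^2 - 1.13*l + 2.16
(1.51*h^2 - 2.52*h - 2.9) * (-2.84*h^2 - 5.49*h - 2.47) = -4.2884*h^4 - 1.1331*h^3 + 18.3411*h^2 + 22.1454*h + 7.163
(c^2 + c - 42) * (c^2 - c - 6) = c^4 - 49*c^2 + 36*c + 252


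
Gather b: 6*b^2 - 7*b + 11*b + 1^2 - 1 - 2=6*b^2 + 4*b - 2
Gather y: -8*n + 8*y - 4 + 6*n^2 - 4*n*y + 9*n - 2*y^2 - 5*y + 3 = 6*n^2 + n - 2*y^2 + y*(3 - 4*n) - 1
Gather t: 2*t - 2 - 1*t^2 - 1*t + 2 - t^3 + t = -t^3 - t^2 + 2*t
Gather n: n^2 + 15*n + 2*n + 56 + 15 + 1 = n^2 + 17*n + 72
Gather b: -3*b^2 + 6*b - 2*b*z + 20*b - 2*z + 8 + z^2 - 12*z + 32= -3*b^2 + b*(26 - 2*z) + z^2 - 14*z + 40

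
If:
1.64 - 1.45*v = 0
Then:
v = 1.13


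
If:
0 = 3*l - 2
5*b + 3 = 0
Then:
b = -3/5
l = 2/3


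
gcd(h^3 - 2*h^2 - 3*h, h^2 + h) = h^2 + h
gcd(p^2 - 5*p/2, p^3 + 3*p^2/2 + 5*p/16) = p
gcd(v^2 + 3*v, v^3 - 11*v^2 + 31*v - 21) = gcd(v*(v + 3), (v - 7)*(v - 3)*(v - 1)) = 1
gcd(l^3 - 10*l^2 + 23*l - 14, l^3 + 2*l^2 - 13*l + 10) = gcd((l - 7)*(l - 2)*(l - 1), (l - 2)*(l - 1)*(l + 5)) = l^2 - 3*l + 2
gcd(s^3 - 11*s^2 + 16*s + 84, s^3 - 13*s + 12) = 1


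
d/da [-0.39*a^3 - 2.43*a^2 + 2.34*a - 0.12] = -1.17*a^2 - 4.86*a + 2.34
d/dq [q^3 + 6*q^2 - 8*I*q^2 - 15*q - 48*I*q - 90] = 3*q^2 + q*(12 - 16*I) - 15 - 48*I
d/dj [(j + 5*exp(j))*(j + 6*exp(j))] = 11*j*exp(j) + 2*j + 60*exp(2*j) + 11*exp(j)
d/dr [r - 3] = 1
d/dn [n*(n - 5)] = 2*n - 5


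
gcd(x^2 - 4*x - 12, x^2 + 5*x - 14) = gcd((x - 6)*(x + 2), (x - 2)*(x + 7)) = 1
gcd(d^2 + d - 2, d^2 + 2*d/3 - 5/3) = d - 1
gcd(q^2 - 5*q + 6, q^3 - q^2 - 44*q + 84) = q - 2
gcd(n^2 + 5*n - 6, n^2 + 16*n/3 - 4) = n + 6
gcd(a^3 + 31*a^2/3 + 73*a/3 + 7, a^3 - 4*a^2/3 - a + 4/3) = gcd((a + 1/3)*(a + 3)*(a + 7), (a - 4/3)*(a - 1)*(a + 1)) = 1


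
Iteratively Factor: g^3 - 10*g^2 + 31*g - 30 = (g - 5)*(g^2 - 5*g + 6) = (g - 5)*(g - 3)*(g - 2)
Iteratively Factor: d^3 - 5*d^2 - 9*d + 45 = (d - 5)*(d^2 - 9) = (d - 5)*(d + 3)*(d - 3)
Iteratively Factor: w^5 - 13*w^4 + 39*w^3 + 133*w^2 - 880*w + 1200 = (w - 5)*(w^4 - 8*w^3 - w^2 + 128*w - 240) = (w - 5)^2*(w^3 - 3*w^2 - 16*w + 48) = (w - 5)^2*(w - 4)*(w^2 + w - 12) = (w - 5)^2*(w - 4)*(w + 4)*(w - 3)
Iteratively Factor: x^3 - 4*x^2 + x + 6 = (x - 3)*(x^2 - x - 2) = (x - 3)*(x + 1)*(x - 2)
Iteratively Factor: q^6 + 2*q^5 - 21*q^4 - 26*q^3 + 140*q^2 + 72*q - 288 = (q + 2)*(q^5 - 21*q^3 + 16*q^2 + 108*q - 144) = (q - 2)*(q + 2)*(q^4 + 2*q^3 - 17*q^2 - 18*q + 72) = (q - 2)^2*(q + 2)*(q^3 + 4*q^2 - 9*q - 36) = (q - 2)^2*(q + 2)*(q + 3)*(q^2 + q - 12) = (q - 2)^2*(q + 2)*(q + 3)*(q + 4)*(q - 3)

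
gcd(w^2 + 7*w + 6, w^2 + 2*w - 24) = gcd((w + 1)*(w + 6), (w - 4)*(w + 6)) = w + 6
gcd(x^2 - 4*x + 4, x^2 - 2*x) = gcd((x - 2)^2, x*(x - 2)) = x - 2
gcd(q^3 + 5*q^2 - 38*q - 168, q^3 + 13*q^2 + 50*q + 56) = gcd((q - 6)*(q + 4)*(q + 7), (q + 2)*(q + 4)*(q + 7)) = q^2 + 11*q + 28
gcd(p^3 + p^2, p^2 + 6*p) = p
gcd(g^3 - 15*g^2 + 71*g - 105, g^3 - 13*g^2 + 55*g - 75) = g^2 - 8*g + 15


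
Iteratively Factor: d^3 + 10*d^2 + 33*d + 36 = (d + 3)*(d^2 + 7*d + 12) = (d + 3)*(d + 4)*(d + 3)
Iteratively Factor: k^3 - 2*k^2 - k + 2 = (k - 2)*(k^2 - 1) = (k - 2)*(k + 1)*(k - 1)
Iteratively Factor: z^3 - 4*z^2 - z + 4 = (z - 4)*(z^2 - 1) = (z - 4)*(z - 1)*(z + 1)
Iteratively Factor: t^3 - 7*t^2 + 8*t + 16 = (t + 1)*(t^2 - 8*t + 16) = (t - 4)*(t + 1)*(t - 4)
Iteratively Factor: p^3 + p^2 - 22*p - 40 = (p + 2)*(p^2 - p - 20) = (p - 5)*(p + 2)*(p + 4)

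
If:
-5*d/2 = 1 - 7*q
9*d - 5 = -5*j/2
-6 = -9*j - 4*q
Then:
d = 110/271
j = 146/271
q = 78/271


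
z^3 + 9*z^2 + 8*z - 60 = (z - 2)*(z + 5)*(z + 6)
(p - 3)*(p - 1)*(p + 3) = p^3 - p^2 - 9*p + 9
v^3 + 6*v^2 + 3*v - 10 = (v - 1)*(v + 2)*(v + 5)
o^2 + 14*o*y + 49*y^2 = (o + 7*y)^2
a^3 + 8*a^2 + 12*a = a*(a + 2)*(a + 6)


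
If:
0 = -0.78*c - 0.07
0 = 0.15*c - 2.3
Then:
No Solution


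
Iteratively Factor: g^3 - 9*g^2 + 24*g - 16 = (g - 1)*(g^2 - 8*g + 16) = (g - 4)*(g - 1)*(g - 4)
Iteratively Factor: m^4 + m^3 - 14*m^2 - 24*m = (m + 2)*(m^3 - m^2 - 12*m) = (m + 2)*(m + 3)*(m^2 - 4*m) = m*(m + 2)*(m + 3)*(m - 4)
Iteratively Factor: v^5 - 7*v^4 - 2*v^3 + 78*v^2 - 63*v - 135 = (v - 3)*(v^4 - 4*v^3 - 14*v^2 + 36*v + 45) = (v - 3)^2*(v^3 - v^2 - 17*v - 15) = (v - 3)^2*(v + 1)*(v^2 - 2*v - 15) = (v - 3)^2*(v + 1)*(v + 3)*(v - 5)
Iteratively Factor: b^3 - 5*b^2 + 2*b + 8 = (b + 1)*(b^2 - 6*b + 8) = (b - 4)*(b + 1)*(b - 2)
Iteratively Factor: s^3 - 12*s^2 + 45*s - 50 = (s - 2)*(s^2 - 10*s + 25) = (s - 5)*(s - 2)*(s - 5)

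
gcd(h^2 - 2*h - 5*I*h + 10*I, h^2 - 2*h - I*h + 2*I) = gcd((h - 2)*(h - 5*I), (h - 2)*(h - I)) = h - 2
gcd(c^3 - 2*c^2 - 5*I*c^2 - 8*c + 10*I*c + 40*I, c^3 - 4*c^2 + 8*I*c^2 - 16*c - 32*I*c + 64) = c - 4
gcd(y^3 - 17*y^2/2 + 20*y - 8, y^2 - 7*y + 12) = y - 4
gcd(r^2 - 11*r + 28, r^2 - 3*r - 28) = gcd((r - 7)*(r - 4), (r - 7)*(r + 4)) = r - 7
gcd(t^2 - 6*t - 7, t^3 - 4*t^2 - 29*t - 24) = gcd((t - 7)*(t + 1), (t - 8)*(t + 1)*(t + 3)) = t + 1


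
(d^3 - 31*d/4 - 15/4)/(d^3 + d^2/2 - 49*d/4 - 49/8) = 2*(2*d^2 - d - 15)/(4*d^2 - 49)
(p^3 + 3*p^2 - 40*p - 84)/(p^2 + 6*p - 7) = (p^2 - 4*p - 12)/(p - 1)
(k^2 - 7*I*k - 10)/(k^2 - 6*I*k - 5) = (k - 2*I)/(k - I)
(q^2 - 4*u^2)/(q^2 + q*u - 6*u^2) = (q + 2*u)/(q + 3*u)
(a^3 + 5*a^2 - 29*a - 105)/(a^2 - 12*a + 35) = (a^2 + 10*a + 21)/(a - 7)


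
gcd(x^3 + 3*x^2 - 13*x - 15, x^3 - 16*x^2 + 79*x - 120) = x - 3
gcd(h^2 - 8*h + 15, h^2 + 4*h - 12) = 1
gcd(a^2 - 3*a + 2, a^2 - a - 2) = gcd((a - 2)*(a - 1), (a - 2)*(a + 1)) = a - 2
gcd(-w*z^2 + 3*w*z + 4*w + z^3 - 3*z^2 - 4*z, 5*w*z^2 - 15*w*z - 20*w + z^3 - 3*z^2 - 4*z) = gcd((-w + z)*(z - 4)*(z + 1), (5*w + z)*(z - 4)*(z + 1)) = z^2 - 3*z - 4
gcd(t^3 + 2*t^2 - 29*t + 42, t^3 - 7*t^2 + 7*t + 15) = t - 3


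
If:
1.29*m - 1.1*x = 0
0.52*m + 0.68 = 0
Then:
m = -1.31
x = -1.53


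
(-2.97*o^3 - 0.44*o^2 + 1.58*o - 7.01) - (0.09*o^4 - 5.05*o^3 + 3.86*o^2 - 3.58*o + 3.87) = -0.09*o^4 + 2.08*o^3 - 4.3*o^2 + 5.16*o - 10.88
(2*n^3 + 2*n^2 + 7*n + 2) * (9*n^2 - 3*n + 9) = 18*n^5 + 12*n^4 + 75*n^3 + 15*n^2 + 57*n + 18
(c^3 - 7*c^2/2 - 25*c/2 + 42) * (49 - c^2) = -c^5 + 7*c^4/2 + 123*c^3/2 - 427*c^2/2 - 1225*c/2 + 2058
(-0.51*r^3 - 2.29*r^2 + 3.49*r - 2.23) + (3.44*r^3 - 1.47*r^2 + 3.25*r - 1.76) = 2.93*r^3 - 3.76*r^2 + 6.74*r - 3.99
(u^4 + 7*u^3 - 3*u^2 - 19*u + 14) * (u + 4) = u^5 + 11*u^4 + 25*u^3 - 31*u^2 - 62*u + 56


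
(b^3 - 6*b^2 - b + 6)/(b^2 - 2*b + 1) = (b^2 - 5*b - 6)/(b - 1)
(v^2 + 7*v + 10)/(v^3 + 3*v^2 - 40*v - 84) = (v + 5)/(v^2 + v - 42)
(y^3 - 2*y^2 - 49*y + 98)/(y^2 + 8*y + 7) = (y^2 - 9*y + 14)/(y + 1)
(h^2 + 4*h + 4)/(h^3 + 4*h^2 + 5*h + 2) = (h + 2)/(h^2 + 2*h + 1)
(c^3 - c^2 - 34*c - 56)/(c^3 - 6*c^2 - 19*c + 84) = (c + 2)/(c - 3)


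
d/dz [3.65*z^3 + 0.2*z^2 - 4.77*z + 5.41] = 10.95*z^2 + 0.4*z - 4.77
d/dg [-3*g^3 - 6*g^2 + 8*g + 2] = -9*g^2 - 12*g + 8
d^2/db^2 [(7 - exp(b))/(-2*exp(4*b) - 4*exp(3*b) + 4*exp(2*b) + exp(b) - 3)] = (36*exp(8*b) - 360*exp(7*b) - 1240*exp(6*b) - 366*exp(5*b) + 1118*exp(4*b) + 120*exp(3*b) + 744*exp(2*b) - 340*exp(b) - 12)*exp(b)/(8*exp(12*b) + 48*exp(11*b) + 48*exp(10*b) - 140*exp(9*b) - 108*exp(8*b) + 336*exp(7*b) + 38*exp(6*b) - 360*exp(5*b) + 114*exp(4*b) + 179*exp(3*b) - 99*exp(2*b) - 27*exp(b) + 27)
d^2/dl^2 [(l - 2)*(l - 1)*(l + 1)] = 6*l - 4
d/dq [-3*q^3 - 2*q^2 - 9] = q*(-9*q - 4)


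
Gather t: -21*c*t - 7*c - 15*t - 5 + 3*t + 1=-7*c + t*(-21*c - 12) - 4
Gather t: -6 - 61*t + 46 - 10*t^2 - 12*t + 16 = -10*t^2 - 73*t + 56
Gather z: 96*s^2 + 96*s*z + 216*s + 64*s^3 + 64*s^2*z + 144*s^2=64*s^3 + 240*s^2 + 216*s + z*(64*s^2 + 96*s)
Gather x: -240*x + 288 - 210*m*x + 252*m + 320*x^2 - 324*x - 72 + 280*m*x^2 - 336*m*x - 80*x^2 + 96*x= 252*m + x^2*(280*m + 240) + x*(-546*m - 468) + 216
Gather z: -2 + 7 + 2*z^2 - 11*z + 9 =2*z^2 - 11*z + 14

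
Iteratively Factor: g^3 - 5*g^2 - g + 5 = (g - 5)*(g^2 - 1) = (g - 5)*(g - 1)*(g + 1)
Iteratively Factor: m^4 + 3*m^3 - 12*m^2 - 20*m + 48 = (m + 3)*(m^3 - 12*m + 16) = (m + 3)*(m + 4)*(m^2 - 4*m + 4) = (m - 2)*(m + 3)*(m + 4)*(m - 2)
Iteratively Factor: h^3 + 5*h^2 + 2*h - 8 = (h + 4)*(h^2 + h - 2) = (h - 1)*(h + 4)*(h + 2)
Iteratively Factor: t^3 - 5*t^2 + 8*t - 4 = (t - 2)*(t^2 - 3*t + 2) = (t - 2)*(t - 1)*(t - 2)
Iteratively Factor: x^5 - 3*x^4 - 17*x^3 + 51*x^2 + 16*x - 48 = (x - 1)*(x^4 - 2*x^3 - 19*x^2 + 32*x + 48) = (x - 4)*(x - 1)*(x^3 + 2*x^2 - 11*x - 12) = (x - 4)*(x - 1)*(x + 1)*(x^2 + x - 12) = (x - 4)*(x - 3)*(x - 1)*(x + 1)*(x + 4)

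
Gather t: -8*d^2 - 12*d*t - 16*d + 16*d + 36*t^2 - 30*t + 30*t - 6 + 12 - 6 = -8*d^2 - 12*d*t + 36*t^2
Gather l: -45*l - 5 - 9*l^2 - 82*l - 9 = -9*l^2 - 127*l - 14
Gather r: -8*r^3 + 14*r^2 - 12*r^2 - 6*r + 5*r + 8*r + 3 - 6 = -8*r^3 + 2*r^2 + 7*r - 3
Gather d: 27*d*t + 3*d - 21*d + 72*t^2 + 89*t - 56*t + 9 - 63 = d*(27*t - 18) + 72*t^2 + 33*t - 54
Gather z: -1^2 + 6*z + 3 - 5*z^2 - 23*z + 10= -5*z^2 - 17*z + 12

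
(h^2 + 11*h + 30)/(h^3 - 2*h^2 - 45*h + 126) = (h^2 + 11*h + 30)/(h^3 - 2*h^2 - 45*h + 126)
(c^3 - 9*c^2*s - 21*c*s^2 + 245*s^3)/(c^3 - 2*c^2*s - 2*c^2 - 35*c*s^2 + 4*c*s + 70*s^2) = (c - 7*s)/(c - 2)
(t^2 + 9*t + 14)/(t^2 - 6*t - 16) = (t + 7)/(t - 8)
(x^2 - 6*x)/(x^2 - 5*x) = (x - 6)/(x - 5)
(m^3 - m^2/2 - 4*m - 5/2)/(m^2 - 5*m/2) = m + 2 + 1/m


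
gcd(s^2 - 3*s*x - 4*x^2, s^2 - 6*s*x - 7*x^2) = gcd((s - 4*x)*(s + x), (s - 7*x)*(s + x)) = s + x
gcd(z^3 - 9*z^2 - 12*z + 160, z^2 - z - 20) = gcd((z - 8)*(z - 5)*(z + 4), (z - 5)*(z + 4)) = z^2 - z - 20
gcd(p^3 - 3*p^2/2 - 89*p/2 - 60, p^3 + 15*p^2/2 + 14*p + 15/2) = p^2 + 13*p/2 + 15/2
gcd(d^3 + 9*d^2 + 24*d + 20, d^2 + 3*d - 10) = d + 5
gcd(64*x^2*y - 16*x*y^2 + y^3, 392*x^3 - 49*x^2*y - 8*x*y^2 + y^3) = 8*x - y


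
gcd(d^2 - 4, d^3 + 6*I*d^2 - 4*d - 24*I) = d^2 - 4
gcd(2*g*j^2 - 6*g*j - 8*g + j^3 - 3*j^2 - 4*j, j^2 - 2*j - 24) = 1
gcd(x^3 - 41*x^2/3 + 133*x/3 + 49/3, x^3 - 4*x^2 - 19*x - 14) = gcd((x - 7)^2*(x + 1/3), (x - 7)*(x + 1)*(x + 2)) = x - 7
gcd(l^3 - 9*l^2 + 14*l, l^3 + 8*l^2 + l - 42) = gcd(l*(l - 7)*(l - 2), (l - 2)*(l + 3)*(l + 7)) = l - 2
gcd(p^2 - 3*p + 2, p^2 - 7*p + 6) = p - 1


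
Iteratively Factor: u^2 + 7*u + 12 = (u + 3)*(u + 4)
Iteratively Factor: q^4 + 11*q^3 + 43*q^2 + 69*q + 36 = (q + 3)*(q^3 + 8*q^2 + 19*q + 12) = (q + 3)*(q + 4)*(q^2 + 4*q + 3) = (q + 3)^2*(q + 4)*(q + 1)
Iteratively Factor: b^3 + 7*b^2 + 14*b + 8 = (b + 2)*(b^2 + 5*b + 4) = (b + 1)*(b + 2)*(b + 4)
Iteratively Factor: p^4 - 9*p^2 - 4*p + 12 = (p - 3)*(p^3 + 3*p^2 - 4) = (p - 3)*(p + 2)*(p^2 + p - 2) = (p - 3)*(p + 2)^2*(p - 1)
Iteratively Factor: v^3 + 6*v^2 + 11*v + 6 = (v + 3)*(v^2 + 3*v + 2) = (v + 2)*(v + 3)*(v + 1)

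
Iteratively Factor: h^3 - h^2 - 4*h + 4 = (h - 1)*(h^2 - 4) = (h - 2)*(h - 1)*(h + 2)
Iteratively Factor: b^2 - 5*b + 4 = (b - 1)*(b - 4)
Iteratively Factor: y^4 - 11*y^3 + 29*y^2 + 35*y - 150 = (y + 2)*(y^3 - 13*y^2 + 55*y - 75) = (y - 5)*(y + 2)*(y^2 - 8*y + 15) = (y - 5)^2*(y + 2)*(y - 3)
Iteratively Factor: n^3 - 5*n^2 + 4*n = (n - 1)*(n^2 - 4*n) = n*(n - 1)*(n - 4)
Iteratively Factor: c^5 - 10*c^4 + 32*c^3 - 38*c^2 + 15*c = (c - 1)*(c^4 - 9*c^3 + 23*c^2 - 15*c) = (c - 5)*(c - 1)*(c^3 - 4*c^2 + 3*c) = (c - 5)*(c - 3)*(c - 1)*(c^2 - c) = (c - 5)*(c - 3)*(c - 1)^2*(c)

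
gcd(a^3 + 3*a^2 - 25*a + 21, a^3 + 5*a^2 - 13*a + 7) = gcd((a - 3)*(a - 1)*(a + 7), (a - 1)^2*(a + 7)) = a^2 + 6*a - 7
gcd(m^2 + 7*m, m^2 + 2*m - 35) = m + 7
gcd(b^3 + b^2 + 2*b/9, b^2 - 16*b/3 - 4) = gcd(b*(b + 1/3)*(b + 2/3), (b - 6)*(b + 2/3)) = b + 2/3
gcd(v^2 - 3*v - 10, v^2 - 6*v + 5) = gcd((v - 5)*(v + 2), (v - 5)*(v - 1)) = v - 5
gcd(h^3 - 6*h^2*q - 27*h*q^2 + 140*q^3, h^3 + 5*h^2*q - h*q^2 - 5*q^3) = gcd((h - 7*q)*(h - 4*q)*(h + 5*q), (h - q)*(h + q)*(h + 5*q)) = h + 5*q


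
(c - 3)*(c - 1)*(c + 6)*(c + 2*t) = c^4 + 2*c^3*t + 2*c^3 + 4*c^2*t - 21*c^2 - 42*c*t + 18*c + 36*t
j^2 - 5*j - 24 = (j - 8)*(j + 3)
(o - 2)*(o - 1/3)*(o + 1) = o^3 - 4*o^2/3 - 5*o/3 + 2/3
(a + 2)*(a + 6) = a^2 + 8*a + 12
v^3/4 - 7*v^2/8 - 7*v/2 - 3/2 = (v/4 + 1/2)*(v - 6)*(v + 1/2)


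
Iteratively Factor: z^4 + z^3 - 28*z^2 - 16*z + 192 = (z + 4)*(z^3 - 3*z^2 - 16*z + 48) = (z - 3)*(z + 4)*(z^2 - 16) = (z - 4)*(z - 3)*(z + 4)*(z + 4)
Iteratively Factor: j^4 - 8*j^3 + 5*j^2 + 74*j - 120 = (j + 3)*(j^3 - 11*j^2 + 38*j - 40) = (j - 5)*(j + 3)*(j^2 - 6*j + 8) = (j - 5)*(j - 2)*(j + 3)*(j - 4)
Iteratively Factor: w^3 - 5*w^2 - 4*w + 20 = (w - 2)*(w^2 - 3*w - 10) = (w - 2)*(w + 2)*(w - 5)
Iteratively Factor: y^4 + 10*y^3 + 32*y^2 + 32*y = (y + 2)*(y^3 + 8*y^2 + 16*y) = y*(y + 2)*(y^2 + 8*y + 16) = y*(y + 2)*(y + 4)*(y + 4)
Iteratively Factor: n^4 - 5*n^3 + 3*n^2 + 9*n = (n - 3)*(n^3 - 2*n^2 - 3*n) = (n - 3)*(n + 1)*(n^2 - 3*n) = (n - 3)^2*(n + 1)*(n)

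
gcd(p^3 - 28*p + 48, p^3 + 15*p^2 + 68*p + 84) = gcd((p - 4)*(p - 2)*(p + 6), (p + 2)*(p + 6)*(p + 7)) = p + 6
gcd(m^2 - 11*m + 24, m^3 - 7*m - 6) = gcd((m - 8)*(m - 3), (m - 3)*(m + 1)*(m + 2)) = m - 3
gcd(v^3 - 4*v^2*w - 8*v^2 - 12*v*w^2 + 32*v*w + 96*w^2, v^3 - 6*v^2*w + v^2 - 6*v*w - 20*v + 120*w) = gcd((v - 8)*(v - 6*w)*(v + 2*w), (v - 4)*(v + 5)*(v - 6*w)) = v - 6*w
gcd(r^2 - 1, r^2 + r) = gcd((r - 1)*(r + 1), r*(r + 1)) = r + 1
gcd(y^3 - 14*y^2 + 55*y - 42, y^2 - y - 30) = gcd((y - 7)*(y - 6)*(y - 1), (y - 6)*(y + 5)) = y - 6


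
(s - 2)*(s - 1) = s^2 - 3*s + 2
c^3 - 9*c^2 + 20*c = c*(c - 5)*(c - 4)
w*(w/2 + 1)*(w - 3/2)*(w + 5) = w^4/2 + 11*w^3/4 - w^2/4 - 15*w/2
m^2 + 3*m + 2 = (m + 1)*(m + 2)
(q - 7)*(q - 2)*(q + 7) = q^3 - 2*q^2 - 49*q + 98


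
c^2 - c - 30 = (c - 6)*(c + 5)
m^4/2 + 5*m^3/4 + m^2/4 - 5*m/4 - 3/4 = (m/2 + 1/2)*(m - 1)*(m + 1)*(m + 3/2)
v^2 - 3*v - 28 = (v - 7)*(v + 4)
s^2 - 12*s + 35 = (s - 7)*(s - 5)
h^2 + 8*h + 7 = (h + 1)*(h + 7)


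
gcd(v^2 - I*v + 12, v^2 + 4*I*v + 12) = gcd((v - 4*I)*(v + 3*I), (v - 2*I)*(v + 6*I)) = 1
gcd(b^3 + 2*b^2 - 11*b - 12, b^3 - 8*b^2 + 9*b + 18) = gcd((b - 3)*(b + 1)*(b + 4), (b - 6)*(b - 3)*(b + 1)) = b^2 - 2*b - 3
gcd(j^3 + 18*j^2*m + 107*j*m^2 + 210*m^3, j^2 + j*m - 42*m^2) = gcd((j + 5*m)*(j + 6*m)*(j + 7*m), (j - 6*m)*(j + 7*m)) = j + 7*m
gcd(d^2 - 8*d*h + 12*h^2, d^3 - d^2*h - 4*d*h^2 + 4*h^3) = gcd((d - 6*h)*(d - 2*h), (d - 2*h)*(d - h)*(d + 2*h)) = d - 2*h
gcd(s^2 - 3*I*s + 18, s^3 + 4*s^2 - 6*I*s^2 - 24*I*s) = s - 6*I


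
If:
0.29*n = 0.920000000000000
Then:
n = 3.17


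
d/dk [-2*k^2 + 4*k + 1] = 4 - 4*k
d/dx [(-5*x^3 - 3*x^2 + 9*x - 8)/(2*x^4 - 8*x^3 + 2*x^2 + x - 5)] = (10*x^6 + 12*x^5 - 88*x^4 + 198*x^3 - 138*x^2 + 62*x - 37)/(4*x^8 - 32*x^7 + 72*x^6 - 28*x^5 - 32*x^4 + 84*x^3 - 19*x^2 - 10*x + 25)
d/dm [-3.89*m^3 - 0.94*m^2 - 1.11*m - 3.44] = -11.67*m^2 - 1.88*m - 1.11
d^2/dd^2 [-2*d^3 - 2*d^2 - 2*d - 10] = -12*d - 4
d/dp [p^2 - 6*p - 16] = 2*p - 6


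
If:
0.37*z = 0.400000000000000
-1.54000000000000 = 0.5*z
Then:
No Solution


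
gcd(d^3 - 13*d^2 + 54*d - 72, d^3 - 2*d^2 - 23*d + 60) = d^2 - 7*d + 12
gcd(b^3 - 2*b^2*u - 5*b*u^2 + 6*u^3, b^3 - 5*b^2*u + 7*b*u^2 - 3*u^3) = b^2 - 4*b*u + 3*u^2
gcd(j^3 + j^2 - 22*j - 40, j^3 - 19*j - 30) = j^2 - 3*j - 10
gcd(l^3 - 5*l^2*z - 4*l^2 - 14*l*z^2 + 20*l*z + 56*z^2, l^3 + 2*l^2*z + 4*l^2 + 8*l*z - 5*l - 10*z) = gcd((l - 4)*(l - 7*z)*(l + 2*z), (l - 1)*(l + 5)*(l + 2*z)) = l + 2*z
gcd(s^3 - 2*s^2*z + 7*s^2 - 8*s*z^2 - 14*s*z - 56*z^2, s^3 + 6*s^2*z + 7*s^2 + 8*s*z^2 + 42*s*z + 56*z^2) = s^2 + 2*s*z + 7*s + 14*z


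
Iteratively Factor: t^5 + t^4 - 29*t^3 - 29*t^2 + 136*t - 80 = (t + 4)*(t^4 - 3*t^3 - 17*t^2 + 39*t - 20) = (t - 1)*(t + 4)*(t^3 - 2*t^2 - 19*t + 20) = (t - 1)^2*(t + 4)*(t^2 - t - 20) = (t - 5)*(t - 1)^2*(t + 4)*(t + 4)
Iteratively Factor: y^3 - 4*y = (y + 2)*(y^2 - 2*y) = (y - 2)*(y + 2)*(y)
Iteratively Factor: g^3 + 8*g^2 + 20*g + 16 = (g + 2)*(g^2 + 6*g + 8) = (g + 2)^2*(g + 4)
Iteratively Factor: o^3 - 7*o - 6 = (o + 1)*(o^2 - o - 6) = (o + 1)*(o + 2)*(o - 3)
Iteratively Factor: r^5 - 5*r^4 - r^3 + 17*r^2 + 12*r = (r + 1)*(r^4 - 6*r^3 + 5*r^2 + 12*r) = r*(r + 1)*(r^3 - 6*r^2 + 5*r + 12) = r*(r + 1)^2*(r^2 - 7*r + 12) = r*(r - 3)*(r + 1)^2*(r - 4)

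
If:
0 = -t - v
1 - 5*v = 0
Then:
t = -1/5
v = 1/5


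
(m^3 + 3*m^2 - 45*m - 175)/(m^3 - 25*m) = (m^2 - 2*m - 35)/(m*(m - 5))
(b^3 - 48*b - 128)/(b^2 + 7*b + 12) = (b^2 - 4*b - 32)/(b + 3)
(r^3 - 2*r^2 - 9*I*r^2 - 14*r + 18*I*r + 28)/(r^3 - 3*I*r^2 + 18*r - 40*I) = (r^2 - r*(2 + 7*I) + 14*I)/(r^2 - I*r + 20)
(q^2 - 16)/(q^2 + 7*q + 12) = (q - 4)/(q + 3)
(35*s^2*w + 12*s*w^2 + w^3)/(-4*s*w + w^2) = (-35*s^2 - 12*s*w - w^2)/(4*s - w)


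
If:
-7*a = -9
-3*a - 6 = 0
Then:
No Solution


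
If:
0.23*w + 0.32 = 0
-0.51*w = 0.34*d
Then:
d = 2.09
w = -1.39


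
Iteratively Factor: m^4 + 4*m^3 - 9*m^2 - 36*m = (m + 4)*(m^3 - 9*m) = (m + 3)*(m + 4)*(m^2 - 3*m) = m*(m + 3)*(m + 4)*(m - 3)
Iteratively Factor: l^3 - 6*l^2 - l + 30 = (l + 2)*(l^2 - 8*l + 15) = (l - 5)*(l + 2)*(l - 3)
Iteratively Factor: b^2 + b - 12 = (b - 3)*(b + 4)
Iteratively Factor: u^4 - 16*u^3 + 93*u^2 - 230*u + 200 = (u - 5)*(u^3 - 11*u^2 + 38*u - 40) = (u - 5)^2*(u^2 - 6*u + 8) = (u - 5)^2*(u - 4)*(u - 2)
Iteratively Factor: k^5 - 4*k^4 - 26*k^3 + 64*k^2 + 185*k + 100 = (k + 1)*(k^4 - 5*k^3 - 21*k^2 + 85*k + 100) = (k + 1)^2*(k^3 - 6*k^2 - 15*k + 100) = (k + 1)^2*(k + 4)*(k^2 - 10*k + 25) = (k - 5)*(k + 1)^2*(k + 4)*(k - 5)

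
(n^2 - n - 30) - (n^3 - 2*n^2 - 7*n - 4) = -n^3 + 3*n^2 + 6*n - 26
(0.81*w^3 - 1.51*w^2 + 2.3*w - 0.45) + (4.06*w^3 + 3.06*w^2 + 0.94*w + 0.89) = 4.87*w^3 + 1.55*w^2 + 3.24*w + 0.44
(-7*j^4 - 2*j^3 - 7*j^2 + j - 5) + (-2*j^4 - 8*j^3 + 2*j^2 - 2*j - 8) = -9*j^4 - 10*j^3 - 5*j^2 - j - 13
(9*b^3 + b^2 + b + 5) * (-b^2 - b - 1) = -9*b^5 - 10*b^4 - 11*b^3 - 7*b^2 - 6*b - 5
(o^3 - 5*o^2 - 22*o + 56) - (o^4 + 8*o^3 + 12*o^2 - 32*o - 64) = -o^4 - 7*o^3 - 17*o^2 + 10*o + 120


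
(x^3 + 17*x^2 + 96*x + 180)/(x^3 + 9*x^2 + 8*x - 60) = (x + 6)/(x - 2)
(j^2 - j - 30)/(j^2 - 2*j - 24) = (j + 5)/(j + 4)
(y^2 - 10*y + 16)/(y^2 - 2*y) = (y - 8)/y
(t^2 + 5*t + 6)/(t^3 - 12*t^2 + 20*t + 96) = (t + 3)/(t^2 - 14*t + 48)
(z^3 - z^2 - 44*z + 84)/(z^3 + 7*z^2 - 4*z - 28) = (z - 6)/(z + 2)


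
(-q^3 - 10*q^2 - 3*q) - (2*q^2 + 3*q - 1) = -q^3 - 12*q^2 - 6*q + 1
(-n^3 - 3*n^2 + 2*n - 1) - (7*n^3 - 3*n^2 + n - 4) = -8*n^3 + n + 3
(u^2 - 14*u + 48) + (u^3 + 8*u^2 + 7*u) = u^3 + 9*u^2 - 7*u + 48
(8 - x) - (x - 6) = 14 - 2*x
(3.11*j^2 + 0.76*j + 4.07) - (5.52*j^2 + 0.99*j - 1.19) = -2.41*j^2 - 0.23*j + 5.26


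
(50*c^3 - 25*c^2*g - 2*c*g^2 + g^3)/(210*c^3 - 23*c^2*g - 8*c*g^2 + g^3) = (10*c^2 - 7*c*g + g^2)/(42*c^2 - 13*c*g + g^2)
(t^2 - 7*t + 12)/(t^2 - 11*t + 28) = (t - 3)/(t - 7)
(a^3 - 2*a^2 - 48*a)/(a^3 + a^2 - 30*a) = (a - 8)/(a - 5)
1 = 1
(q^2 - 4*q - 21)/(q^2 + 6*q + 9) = (q - 7)/(q + 3)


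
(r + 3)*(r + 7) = r^2 + 10*r + 21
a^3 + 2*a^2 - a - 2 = (a - 1)*(a + 1)*(a + 2)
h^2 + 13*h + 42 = (h + 6)*(h + 7)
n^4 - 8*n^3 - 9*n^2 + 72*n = n*(n - 8)*(n - 3)*(n + 3)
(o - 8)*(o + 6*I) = o^2 - 8*o + 6*I*o - 48*I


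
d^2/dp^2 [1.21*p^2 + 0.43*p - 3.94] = 2.42000000000000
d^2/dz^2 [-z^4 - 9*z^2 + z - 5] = -12*z^2 - 18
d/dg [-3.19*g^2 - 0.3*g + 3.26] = -6.38*g - 0.3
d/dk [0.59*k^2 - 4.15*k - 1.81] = 1.18*k - 4.15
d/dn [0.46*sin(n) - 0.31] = 0.46*cos(n)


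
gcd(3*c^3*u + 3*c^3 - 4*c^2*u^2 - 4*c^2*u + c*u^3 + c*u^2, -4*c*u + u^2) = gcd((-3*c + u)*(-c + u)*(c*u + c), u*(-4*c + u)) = 1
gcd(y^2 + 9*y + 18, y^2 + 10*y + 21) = y + 3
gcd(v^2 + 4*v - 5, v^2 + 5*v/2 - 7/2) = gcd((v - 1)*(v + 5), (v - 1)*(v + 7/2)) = v - 1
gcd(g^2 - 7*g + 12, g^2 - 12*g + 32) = g - 4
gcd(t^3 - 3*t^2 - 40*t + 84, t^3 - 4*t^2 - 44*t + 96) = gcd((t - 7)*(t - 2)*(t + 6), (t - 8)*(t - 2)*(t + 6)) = t^2 + 4*t - 12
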